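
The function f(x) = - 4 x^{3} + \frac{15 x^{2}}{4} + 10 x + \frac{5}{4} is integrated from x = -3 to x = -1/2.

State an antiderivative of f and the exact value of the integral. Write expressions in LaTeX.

Antiderivative: F(x) = - x^{4} + \frac{5 x^{3}}{4} + 5 x^{2} + \frac{5 x}{4}; value = \frac{2365}{32}

Integrate term by term and add the pieces.
F(x) = - x^{4} + \frac{5 x^{3}}{4} + 5 x^{2} + \frac{5 x}{4} is an antiderivative of f.
Check: d/dx[- x^{4} + \frac{5 x^{3}}{4} + 5 x^{2} + \frac{5 x}{4}] = - 4 x^{3} + \frac{15 x^{2}}{4} + 10 x + \frac{5}{4} = f(x).
F(-1/2) = \frac{13}{32}; F(-3) = - \frac{147}{2}.
Integral = F(-1/2) - F(-3) = \frac{2365}{32}.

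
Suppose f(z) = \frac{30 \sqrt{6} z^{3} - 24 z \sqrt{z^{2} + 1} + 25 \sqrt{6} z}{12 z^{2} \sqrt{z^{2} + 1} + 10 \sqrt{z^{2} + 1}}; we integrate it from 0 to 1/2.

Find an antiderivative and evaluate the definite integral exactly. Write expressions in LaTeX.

Any candidate F(z) must reproduce f(z) exactly when differentiated.
F(z) = 5 \sqrt{\frac{3 z^{2}}{2} + \frac{3}{2}} - \log{\left(3 z^{2} + \frac{5}{2} \right)} is an antiderivative of f.
Check: d/dz[5 \sqrt{\frac{3 z^{2}}{2} + \frac{3}{2}} - \log{\left(3 z^{2} + \frac{5}{2} \right)}] = \frac{30 \sqrt{6} z^{3} - 24 z \sqrt{z^{2} + 1} + 25 \sqrt{6} z}{12 z^{2} \sqrt{z^{2} + 1} + 10 \sqrt{z^{2} + 1}} = f(z).
F(1/2) = - \log{\left(\frac{13}{4} \right)} + \frac{5 \sqrt{30}}{4}; F(0) = - \log{\left(\frac{5}{2} \right)} + \frac{5 \sqrt{6}}{2}.
Integral = F(1/2) - F(0) = - \frac{5 \sqrt{6}}{2} - \log{\left(\frac{13}{4} \right)} + \log{\left(\frac{5}{2} \right)} + \frac{5 \sqrt{30}}{4}.

Antiderivative: F(z) = 5 \sqrt{\frac{3 z^{2}}{2} + \frac{3}{2}} - \log{\left(3 z^{2} + \frac{5}{2} \right)}; value = - \frac{5 \sqrt{6}}{2} - \log{\left(\frac{13}{4} \right)} + \log{\left(\frac{5}{2} \right)} + \frac{5 \sqrt{30}}{4}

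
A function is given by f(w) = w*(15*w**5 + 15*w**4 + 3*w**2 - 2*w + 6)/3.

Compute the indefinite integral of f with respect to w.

F(w) = w**2*(180*w**5 + 210*w**4 + 63*w**2 - 56*w + 252)/252 + C

Whatever form F(w) takes, F'(w) = f(w) is non-negotiable.
Check: d/dw[w**2*(180*w**5 + 210*w**4 + 63*w**2 - 56*w + 252)/252] = 5*w**6 + 5*w**5 + w**3 - 2*w**2/3 + 2*w, which equals f(w).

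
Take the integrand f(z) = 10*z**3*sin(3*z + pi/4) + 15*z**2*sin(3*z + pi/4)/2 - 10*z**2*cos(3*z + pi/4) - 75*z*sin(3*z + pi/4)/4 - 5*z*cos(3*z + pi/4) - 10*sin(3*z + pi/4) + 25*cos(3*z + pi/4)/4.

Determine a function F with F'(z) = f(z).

Recognize the product-rule pattern: f = u'v + uv' with u = -10*z**3/3 - 5*z**2/2 + 25*z/4 + 10/3, v = cos(3*z + pi/4), so integration by parts undoes it.
Check: d/dz[-10*z**3*cos(3*z + pi/4)/3 - 5*z**2*cos(3*z + pi/4)/2 + 25*z*cos(3*z + pi/4)/4 + 10*cos(3*z + pi/4)/3] = 10*z**3*sin(3*z + pi/4) + 15*z**2*sin(3*z + pi/4)/2 - 10*z**2*cos(3*z + pi/4) - 75*z*sin(3*z + pi/4)/4 - 5*z*cos(3*z + pi/4) - 10*sin(3*z + pi/4) + 25*cos(3*z + pi/4)/4 = f(z).

An antiderivative is F(z) = -10*z**3*cos(3*z + pi/4)/3 - 5*z**2*cos(3*z + pi/4)/2 + 25*z*cos(3*z + pi/4)/4 + 10*cos(3*z + pi/4)/3.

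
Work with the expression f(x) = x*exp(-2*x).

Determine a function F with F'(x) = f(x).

An antiderivative is F(x) = -x*exp(-2*x)/2 - exp(-2*x)/4.

f has the shape u'v + uv' for u = -x/2 - 1/4 and v = exp(-2*x) — it is the derivative of the product u*v.
Check: d/dx[-x*exp(-2*x)/2 - exp(-2*x)/4] = x*exp(-2*x) = f(x).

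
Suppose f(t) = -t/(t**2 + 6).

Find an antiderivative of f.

An antiderivative is F(t) = -log(t**2 + 6)/2.

f matches the chain-rule pattern g'(h)*h' with inner function h(t) = t**2 + 6; substituting u = h(t) collapses the integral.
Check: d/dt[-log(t**2 + 6)/2] = -t/(t**2 + 6) = f(t).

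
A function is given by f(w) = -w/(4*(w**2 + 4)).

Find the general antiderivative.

F(w) = -log(w**2 + 4)/8 + C

The substitution u = w**2 + 4 works: f is exactly (dF/du)*(du/dw) for that inner function.
Check: d/dw[-log(w**2 + 4)/8] = -w/(4*w**2 + 16), which equals f(w).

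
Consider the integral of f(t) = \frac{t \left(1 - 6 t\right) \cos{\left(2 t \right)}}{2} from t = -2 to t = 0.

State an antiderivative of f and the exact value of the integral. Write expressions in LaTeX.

Check any antiderivative F(t) by computing F'(t) and comparing it with f(t).
F(t) = \frac{- 12 t^{2} \sin{\left(2 t \right)} + 2 t \sin{\left(2 t \right)} - 12 t \cos{\left(2 t \right)} + 6 \sin{\left(2 t \right)} + \cos{\left(2 t \right)}}{8} is an antiderivative of f.
Check: d/dt[\frac{- 12 t^{2} \sin{\left(2 t \right)} + 2 t \sin{\left(2 t \right)} - 12 t \cos{\left(2 t \right)} + 6 \sin{\left(2 t \right)} + \cos{\left(2 t \right)}}{8}] = - 3 t^{2} \cos{\left(2 t \right)} + \frac{t \cos{\left(2 t \right)}}{2}, which equals f(t).
F(0) = \frac{1}{8}; F(-2) = \frac{23 \sin{\left(4 \right)}}{4} + \frac{25 \cos{\left(4 \right)}}{8}.
Integral = F(0) - F(-2) = \frac{1}{8} - \frac{25 \cos{\left(4 \right)}}{8} - \frac{23 \sin{\left(4 \right)}}{4}.

Antiderivative: F(t) = \frac{- 12 t^{2} \sin{\left(2 t \right)} + 2 t \sin{\left(2 t \right)} - 12 t \cos{\left(2 t \right)} + 6 \sin{\left(2 t \right)} + \cos{\left(2 t \right)}}{8}; value = \frac{1}{8} - \frac{25 \cos{\left(4 \right)}}{8} - \frac{23 \sin{\left(4 \right)}}{4}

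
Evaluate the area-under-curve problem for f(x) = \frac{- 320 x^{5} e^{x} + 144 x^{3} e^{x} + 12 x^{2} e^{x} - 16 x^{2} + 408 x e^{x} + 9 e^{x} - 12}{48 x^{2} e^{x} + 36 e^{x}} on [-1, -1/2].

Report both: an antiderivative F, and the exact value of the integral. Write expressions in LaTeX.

Any candidate F(x) must reproduce f(x) exactly when differentiated.
F(x) = - \frac{\left(20 x^{4} e^{x} - 48 x^{2} e^{x} - 3 x e^{x} - 15 e^{x} \log{\left(4 x^{2} + 3 \right)} - 4\right) e^{- x}}{12} is an antiderivative of f.
Check: d/dx[- \frac{\left(20 x^{4} e^{x} - 48 x^{2} e^{x} - 3 x e^{x} - 15 e^{x} \log{\left(4 x^{2} + 3 \right)} - 4\right) e^{- x}}{12}] = \frac{- 320 x^{5} e^{x} + 144 x^{3} e^{x} + 12 x^{2} e^{x} - 16 x^{2} + 408 x e^{x} + 9 e^{x} - 12}{48 x^{2} e^{x} + 36 e^{x}} = f(x).
F(-1/2) = \frac{e^{\frac{1}{2}}}{3} + \frac{37}{48} + \frac{5 \log{\left(4 \right)}}{4}; F(-1) = \frac{e}{3} + \frac{25}{12} + \frac{5 \log{\left(7 \right)}}{4}.
Integral = F(-1/2) - F(-1) = - \frac{5 \log{\left(7 \right)}}{4} - \frac{21}{16} - \frac{e}{3} + \frac{e^{\frac{1}{2}}}{3} + \frac{5 \log{\left(4 \right)}}{4}.

Antiderivative: F(x) = - \frac{\left(20 x^{4} e^{x} - 48 x^{2} e^{x} - 3 x e^{x} - 15 e^{x} \log{\left(4 x^{2} + 3 \right)} - 4\right) e^{- x}}{12}; value = - \frac{5 \log{\left(7 \right)}}{4} - \frac{21}{16} - \frac{e}{3} + \frac{e^{\frac{1}{2}}}{3} + \frac{5 \log{\left(4 \right)}}{4}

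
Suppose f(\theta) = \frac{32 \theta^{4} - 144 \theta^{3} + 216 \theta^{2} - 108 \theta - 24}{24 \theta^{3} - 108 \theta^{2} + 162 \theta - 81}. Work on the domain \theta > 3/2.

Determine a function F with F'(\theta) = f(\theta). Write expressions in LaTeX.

An antiderivative is F(\theta) = \frac{8 \theta^{4} - 24 \theta^{3} + 38 \theta^{2} - 60 \theta + 51}{3 \left(2 \theta - 3\right)^{2}}.

Differentiate the proposed F(\theta) back; it has to land on f(\theta) exactly.
Check: d/d\theta[\frac{8 \theta^{4} - 24 \theta^{3} + 38 \theta^{2} - 60 \theta + 51}{3 \left(2 \theta - 3\right)^{2}}] = \frac{32 \theta^{4} - 144 \theta^{3} + 216 \theta^{2} - 108 \theta - 24}{24 \theta^{3} - 108 \theta^{2} + 162 \theta - 81} = f(\theta).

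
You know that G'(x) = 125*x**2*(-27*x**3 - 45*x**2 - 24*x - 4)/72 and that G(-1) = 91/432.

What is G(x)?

G(x) = -125*x**6/16 - 125*x**5/8 - 125*x**4/12 - 125*x**3/54 + 1/2

The substitution u = 5*x**2/2 + 5*x/3 works: G'(x) is exactly (dG/du)*(du/dx) for that inner function.
A general antiderivative is -(5*x**2/2 + 5*x/3)**3/2 + C.
The condition gives C = 91/432 - (-125/432) = 1/2.
So G(x) = -125*x**6/16 - 125*x**5/8 - 125*x**4/12 - 125*x**3/54 + 1/2.
Check: d/dx[-125*x**6/16 - 125*x**5/8 - 125*x**4/12 - 125*x**3/54 + 1/2] = -375*x**5/8 - 625*x**4/8 - 125*x**3/3 - 125*x**2/18, which equals G'(x).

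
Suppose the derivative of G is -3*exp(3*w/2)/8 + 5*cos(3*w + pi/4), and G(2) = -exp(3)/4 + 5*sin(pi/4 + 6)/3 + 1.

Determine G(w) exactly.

The integrand splits into summands that can be handled one at a time.
A general antiderivative is -exp(3*w/2)/4 + 5*sin(3*w + pi/4)/3 + C.
The condition gives C = -exp(3)/4 + 5*sin(pi/4 + 6)/3 + 1 - (-exp(3)/4 + 5*sin(pi/4 + 6)/3) = 1.
So G(w) = -exp(3*w/2)/4 + 5*sin(3*w + pi/4)/3 + 1.
Check: d/dw[-exp(3*w/2)/4 + 5*sin(3*w + pi/4)/3 + 1] = -3*exp(3*w/2)/8 + 5*cos(3*w + pi/4) = G'(w).

G(w) = -exp(3*w/2)/4 + 5*sin(3*w + pi/4)/3 + 1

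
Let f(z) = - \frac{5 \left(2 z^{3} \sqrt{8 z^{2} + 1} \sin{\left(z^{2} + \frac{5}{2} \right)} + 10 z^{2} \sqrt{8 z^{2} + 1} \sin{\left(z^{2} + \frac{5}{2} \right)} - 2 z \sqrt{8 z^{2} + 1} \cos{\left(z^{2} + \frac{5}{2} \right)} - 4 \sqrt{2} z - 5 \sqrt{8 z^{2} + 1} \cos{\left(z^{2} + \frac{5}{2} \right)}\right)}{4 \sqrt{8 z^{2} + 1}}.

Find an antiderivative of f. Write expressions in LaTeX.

For F(z) to be correct the identity F'(z) - f(z) = 0 must hold.
Check: d/dz[\frac{5 \left(2 z \left(z + 5\right) \cos{\left(z^{2} + \frac{5}{2} \right)} + \sqrt{2} \sqrt{8 z^{2} + 1}\right)}{8}] = \frac{- 10 z^{3} \sqrt{8 z^{2} + 1} \sin{\left(z^{2} + \frac{5}{2} \right)} - 50 z^{2} \sqrt{8 z^{2} + 1} \sin{\left(z^{2} + \frac{5}{2} \right)} + 10 z \sqrt{8 z^{2} + 1} \cos{\left(z^{2} + \frac{5}{2} \right)} + 20 \sqrt{2} z + 25 \sqrt{8 z^{2} + 1} \cos{\left(z^{2} + \frac{5}{2} \right)}}{4 \sqrt{8 z^{2} + 1}}, which equals f(z).

An antiderivative is F(z) = \frac{5 \left(2 z \left(z + 5\right) \cos{\left(z^{2} + \frac{5}{2} \right)} + \sqrt{2} \sqrt{8 z^{2} + 1}\right)}{8}.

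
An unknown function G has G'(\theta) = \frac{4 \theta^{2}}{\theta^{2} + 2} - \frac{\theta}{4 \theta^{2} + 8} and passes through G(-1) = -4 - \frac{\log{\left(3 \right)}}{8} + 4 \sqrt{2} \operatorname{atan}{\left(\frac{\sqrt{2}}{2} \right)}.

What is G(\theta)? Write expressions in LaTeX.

G(\theta) = - \frac{- 32 \theta + \log{\left(\theta^{2} + 2 \right)} + 32 \sqrt{2} \operatorname{atan}{\left(\frac{\sqrt{2} \theta}{2} \right)}}{8}

The integrand splits into summands that can be handled one at a time.
A general antiderivative is 4 \theta - \frac{\log{\left(\theta^{2} + 2 \right)}}{8} - 4 \sqrt{2} \operatorname{atan}{\left(\frac{\sqrt{2} \theta}{2} \right)} + C.
The condition gives C = -4 - \frac{\log{\left(3 \right)}}{8} + 4 \sqrt{2} \operatorname{atan}{\left(\frac{\sqrt{2}}{2} \right)} - (-4 - \frac{\log{\left(3 \right)}}{8} + 4 \sqrt{2} \operatorname{atan}{\left(\frac{\sqrt{2}}{2} \right)}) = 0.
So G(\theta) = - \frac{- 32 \theta + \log{\left(\theta^{2} + 2 \right)} + 32 \sqrt{2} \operatorname{atan}{\left(\frac{\sqrt{2} \theta}{2} \right)}}{8}.
Check: d/d\theta[- \frac{- 32 \theta + \log{\left(\theta^{2} + 2 \right)} + 32 \sqrt{2} \operatorname{atan}{\left(\frac{\sqrt{2} \theta}{2} \right)}}{8}] = \frac{16 \theta^{2} - \theta}{4 \theta^{2} + 8}, which equals G'(\theta).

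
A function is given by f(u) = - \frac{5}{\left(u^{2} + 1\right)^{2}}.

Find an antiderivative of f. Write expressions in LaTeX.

Any candidate F(u) must reproduce f(u) exactly when differentiated.
Check: d/du[- \frac{5 u}{2 u^{2} + 2} - \frac{5 \operatorname{atan}{\left(u \right)}}{2}] = - \frac{5}{u^{4} + 2 u^{2} + 1}, which equals f(u).

An antiderivative is F(u) = - \frac{5 u}{2 u^{2} + 2} - \frac{5 \operatorname{atan}{\left(u \right)}}{2}.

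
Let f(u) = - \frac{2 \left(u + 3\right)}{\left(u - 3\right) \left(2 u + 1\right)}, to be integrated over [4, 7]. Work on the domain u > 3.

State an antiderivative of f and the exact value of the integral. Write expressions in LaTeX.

Antiderivative: F(u) = \frac{- 12 \log{\left(u - 3 \right)} + 5 \log{\left(u + \frac{1}{2} \right)}}{7}; value = - \frac{12 \log{\left(4 \right)}}{7} - \frac{5 \log{\left(\frac{9}{2} \right)}}{7} + \frac{5 \log{\left(\frac{15}{2} \right)}}{7}

Factor the denominator (\left(u - 3\right) \left(2 u + 1\right)) and decompose: f = \frac{10}{7 \left(2 u + 1\right)} - \frac{12}{7 \left(u - 3\right)}; each piece integrates to a log, atan, or power term.
F(u) = \frac{- 12 \log{\left(u - 3 \right)} + 5 \log{\left(u + \frac{1}{2} \right)}}{7} is an antiderivative of f.
Check: d/du[\frac{- 12 \log{\left(u - 3 \right)} + 5 \log{\left(u + \frac{1}{2} \right)}}{7}] = \frac{- 2 u - 6}{2 u^{2} - 5 u - 3}, which equals f(u).
F(7) = - \frac{12 \log{\left(4 \right)}}{7} + \frac{5 \log{\left(\frac{15}{2} \right)}}{7}; F(4) = \frac{5 \log{\left(\frac{9}{2} \right)}}{7}.
Integral = F(7) - F(4) = - \frac{12 \log{\left(4 \right)}}{7} - \frac{5 \log{\left(\frac{9}{2} \right)}}{7} + \frac{5 \log{\left(\frac{15}{2} \right)}}{7}.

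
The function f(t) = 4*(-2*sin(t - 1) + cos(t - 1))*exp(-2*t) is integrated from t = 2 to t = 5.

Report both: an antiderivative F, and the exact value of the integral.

Antiderivative: F(t) = 4*exp(-2*t)*sin(t - 1); value = -4*exp(-4)*sin(1) + 4*exp(-10)*sin(4)

f has the shape u'v + uv' for u = 4*exp(-2*t) and v = sin(t - 1) — it is the derivative of the product u*v.
F(t) = 4*exp(-2*t)*sin(t - 1) is an antiderivative of f.
Check: d/dt[4*exp(-2*t)*sin(t - 1)] = (-8*sin(t - 1) + 4*cos(t - 1))*exp(-2*t), which equals f(t).
F(5) = 4*exp(-10)*sin(4); F(2) = 4*exp(-4)*sin(1).
Integral = F(5) - F(2) = -4*exp(-4)*sin(1) + 4*exp(-10)*sin(4).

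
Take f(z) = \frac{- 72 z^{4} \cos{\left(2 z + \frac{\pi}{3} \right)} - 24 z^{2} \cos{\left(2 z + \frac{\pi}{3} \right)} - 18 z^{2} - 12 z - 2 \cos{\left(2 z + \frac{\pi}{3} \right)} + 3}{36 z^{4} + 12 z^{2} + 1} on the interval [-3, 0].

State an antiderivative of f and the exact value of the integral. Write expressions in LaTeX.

Antiderivative: F(z) = \frac{3 z - \left(6 z^{2} + 1\right) \sin{\left(2 z + \frac{\pi}{3} \right)} + 1}{6 z^{2} + 1}; value = - \frac{\sqrt{3}}{2} + \cos{\left(\frac{\pi}{6} + 6 \right)} + \frac{63}{55}

Any candidate F(z) must reproduce f(z) exactly when differentiated.
F(z) = \frac{3 z - \left(6 z^{2} + 1\right) \sin{\left(2 z + \frac{\pi}{3} \right)} + 1}{6 z^{2} + 1} is an antiderivative of f.
Check: d/dz[\frac{3 z - \left(6 z^{2} + 1\right) \sin{\left(2 z + \frac{\pi}{3} \right)} + 1}{6 z^{2} + 1}] = \frac{- 72 z^{4} \cos{\left(2 z + \frac{\pi}{3} \right)} - 24 z^{2} \cos{\left(2 z + \frac{\pi}{3} \right)} - 18 z^{2} - 12 z - 2 \cos{\left(2 z + \frac{\pi}{3} \right)} + 3}{36 z^{4} + 12 z^{2} + 1} = f(z).
F(0) = 1 - \frac{\sqrt{3}}{2}; F(-3) = - \cos{\left(\frac{\pi}{6} + 6 \right)} - \frac{8}{55}.
Integral = F(0) - F(-3) = - \frac{\sqrt{3}}{2} + \cos{\left(\frac{\pi}{6} + 6 \right)} + \frac{63}{55}.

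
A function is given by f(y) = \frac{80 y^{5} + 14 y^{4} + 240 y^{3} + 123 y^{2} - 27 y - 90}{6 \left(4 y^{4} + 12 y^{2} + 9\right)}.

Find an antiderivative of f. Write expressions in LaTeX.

A candidate is checked by its d/dy: the result must match f(y).
Check: d/dy[\frac{\left(3 - 20 y\right) \left(- 2 y^{3} - y^{2} + 3\right)}{12 \left(2 y^{2} + 3\right)}] = \frac{80 y^{5} + 14 y^{4} + 240 y^{3} + 123 y^{2} - 27 y - 90}{24 y^{4} + 72 y^{2} + 54}, which equals f(y).

An antiderivative is F(y) = \frac{\left(3 - 20 y\right) \left(- 2 y^{3} - y^{2} + 3\right)}{12 \left(2 y^{2} + 3\right)}.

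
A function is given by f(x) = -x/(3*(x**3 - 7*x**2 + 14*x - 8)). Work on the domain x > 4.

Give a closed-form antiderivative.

The denominator factors as 3*(x - 4)*(x - 2)*(x - 1); partial fractions split f into directly integrable pieces: -1/(9*(x - 1)) + 1/(3*(x - 2)) - 2/(9*(x - 4)).
Check: d/dx[-2*log(x - 4)/9 + log(x - 2)/3 - log(x - 1)/9] = -x/(3*x**3 - 21*x**2 + 42*x - 24), which equals f(x).

An antiderivative is F(x) = -2*log(x - 4)/9 + log(x - 2)/3 - log(x - 1)/9.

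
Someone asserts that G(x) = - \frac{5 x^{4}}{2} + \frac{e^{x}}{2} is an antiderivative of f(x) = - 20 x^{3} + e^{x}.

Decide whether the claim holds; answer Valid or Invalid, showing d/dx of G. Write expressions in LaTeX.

d/dx[G] = - 10 x^{3} + \frac{e^{x}}{2}
d/dx[G] - f(x) = 10 x^{3} - \frac{e^{x}}{2} != 0.

Invalid: d/dx[G] - f = 10 x^{3} - \frac{e^{x}}{2}, which is not 0.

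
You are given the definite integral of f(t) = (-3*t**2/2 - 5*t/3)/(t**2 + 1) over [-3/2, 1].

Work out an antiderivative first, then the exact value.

Antiderivative: F(t) = (-9*t - 5*log(t**2 + 1) + 9*atan(t))/6; value = -15/4 - 5*log(2)/6 + 5*log(13/4)/6 + 3*pi/8 + 3*atan(3/2)/2

For F(t) to be correct the identity F'(t) - f(t) = 0 must hold.
F(t) = (-9*t - 5*log(t**2 + 1) + 9*atan(t))/6 is an antiderivative of f.
Check: d/dt[(-9*t - 5*log(t**2 + 1) + 9*atan(t))/6] = (-9*t**2 - 10*t)/(6*t**2 + 6), which equals f(t).
F(1) = -3/2 - 5*log(2)/6 + 3*pi/8; F(-3/2) = -3*atan(3/2)/2 - 5*log(13/4)/6 + 9/4.
Integral = F(1) - F(-3/2) = -15/4 - 5*log(2)/6 + 5*log(13/4)/6 + 3*pi/8 + 3*atan(3/2)/2.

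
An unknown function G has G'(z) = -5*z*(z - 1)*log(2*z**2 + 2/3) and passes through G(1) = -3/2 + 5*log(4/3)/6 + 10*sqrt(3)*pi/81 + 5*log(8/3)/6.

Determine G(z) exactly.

The proposed G(z) is checked by its d/dz: the result must match the given G'(z).
A general antiderivative is 10*z**3/9 - 5*z**2/2 - 10*z/9 + (-5*z**3/3 + 5*z**2/2)*log(2*z**2 + 2/3) + 5*log(z**2 + 1/3)/6 + 10*sqrt(3)*atan(sqrt(3)*z)/27 + C.
The condition gives C = -3/2 + 5*log(4/3)/6 + 10*sqrt(3)*pi/81 + 5*log(8/3)/6 - (-5/2 + 5*log(4/3)/6 + 10*sqrt(3)*pi/81 + 5*log(8/3)/6) = 1.
So G(z) = -5*z**3*log(z**2 + 1/3)/3 - 5*z**3*log(2)/3 + 10*z**3/9 + 5*z**2*log(z**2 + 1/3)/2 - 5*z**2/2 + 5*z**2*log(2)/2 - 10*z/9 + 5*log(z**2 + 1/3)/6 + 10*sqrt(3)*atan(sqrt(3)*z)/27 + 1.
Check: d/dz[-5*z**3*log(z**2 + 1/3)/3 - 5*z**3*log(2)/3 + 10*z**3/9 + 5*z**2*log(z**2 + 1/3)/2 - 5*z**2/2 + 5*z**2*log(2)/2 - 10*z/9 + 5*log(z**2 + 1/3)/6 + 10*sqrt(3)*atan(sqrt(3)*z)/27 + 1] = -5*z**2*log(z**2 + 1/3) - 5*z**2*log(2) + 5*z*log(z**2 + 1/3) + 5*z*log(2), which equals G'(z).

G(z) = -5*z**3*log(z**2 + 1/3)/3 - 5*z**3*log(2)/3 + 10*z**3/9 + 5*z**2*log(z**2 + 1/3)/2 - 5*z**2/2 + 5*z**2*log(2)/2 - 10*z/9 + 5*log(z**2 + 1/3)/6 + 10*sqrt(3)*atan(sqrt(3)*z)/27 + 1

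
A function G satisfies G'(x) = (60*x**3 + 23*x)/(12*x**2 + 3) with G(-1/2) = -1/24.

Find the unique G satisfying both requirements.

G(x) = 5*x**2/2 + log(2*x**2 + 1/2)/3 - 2/3

A candidate passes only if d/dx[G] lands on the given G'(x) exactly.
A general antiderivative is 5*x**2/2 + log(2*x**2 + 1/2)/3 - 5/3 + C.
The condition gives C = -1/24 - (-25/24) = 1.
So G(x) = 5*x**2/2 + log(2*x**2 + 1/2)/3 - 2/3.
Check: d/dx[5*x**2/2 + log(2*x**2 + 1/2)/3 - 2/3] = (60*x**3 + 23*x)/(12*x**2 + 3) = G'(x).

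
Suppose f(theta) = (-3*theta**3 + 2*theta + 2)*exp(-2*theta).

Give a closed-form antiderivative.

An antiderivative is F(theta) = (12*theta**3 + 18*theta**2 + 10*theta - 3)*exp(-2*theta)/8.

f has the shape u'v + uv' for u = 3*theta**3/2 + 9*theta**2/4 + 5*theta/4 - 3/8 and v = exp(-2*theta) — it is the derivative of the product u*v.
Check: d/dtheta[(12*theta**3 + 18*theta**2 + 10*theta - 3)*exp(-2*theta)/8] = (-3*theta**3 + 2*theta + 2)*exp(-2*theta) = f(theta).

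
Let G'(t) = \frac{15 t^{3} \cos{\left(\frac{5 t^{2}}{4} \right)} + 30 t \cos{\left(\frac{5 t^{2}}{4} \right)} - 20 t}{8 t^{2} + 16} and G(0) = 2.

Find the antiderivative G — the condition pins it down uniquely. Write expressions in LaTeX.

G(t) = - \frac{5 \log{\left(\frac{t^{2}}{2} + 1 \right)}}{4} + \frac{3 \sin{\left(\frac{5 t^{2}}{4} \right)}}{4} + 2

Check a candidate G(t) by differentiating: d/dt[G] must match the given G'(t).
A general antiderivative is - \frac{5 \log{\left(\frac{t^{2}}{2} + 1 \right)}}{4} + \frac{3 \sin{\left(\frac{5 t^{2}}{4} \right)}}{4} + C.
The condition gives C = 2 - (0) = 2.
So G(t) = - \frac{5 \log{\left(\frac{t^{2}}{2} + 1 \right)}}{4} + \frac{3 \sin{\left(\frac{5 t^{2}}{4} \right)}}{4} + 2.
Check: d/dt[- \frac{5 \log{\left(\frac{t^{2}}{2} + 1 \right)}}{4} + \frac{3 \sin{\left(\frac{5 t^{2}}{4} \right)}}{4} + 2] = \frac{15 t^{3} \cos{\left(\frac{5 t^{2}}{4} \right)} + 30 t \cos{\left(\frac{5 t^{2}}{4} \right)} - 20 t}{8 t^{2} + 16} = G'(t).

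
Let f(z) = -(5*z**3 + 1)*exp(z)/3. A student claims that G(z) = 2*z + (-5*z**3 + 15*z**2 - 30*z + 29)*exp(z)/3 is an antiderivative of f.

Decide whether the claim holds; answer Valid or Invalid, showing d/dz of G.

Invalid: d/dz[G] - f = 2, which is not 0.

d/dz[G] = -5*z**3*exp(z)/3 - exp(z)/3 + 2
d/dz[G] - f(z) = 2 != 0.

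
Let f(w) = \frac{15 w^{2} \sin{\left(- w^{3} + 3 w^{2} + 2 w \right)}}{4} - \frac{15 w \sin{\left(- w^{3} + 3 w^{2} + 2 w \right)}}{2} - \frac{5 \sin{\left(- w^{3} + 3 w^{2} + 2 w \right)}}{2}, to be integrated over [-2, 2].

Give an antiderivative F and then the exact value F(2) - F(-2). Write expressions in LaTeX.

Antiderivative: F(w) = \frac{5 \cos{\left(- w^{3} + 3 w^{2} + 2 w \right)}}{4}; value = \frac{5 \cos{\left(8 \right)}}{4} - \frac{5 \cos{\left(16 \right)}}{4}

The substitution u = - w^{3} + 3 w^{2} + 2 w works: f is exactly (dF/du)*(du/dw) for that inner function.
F(w) = \frac{5 \cos{\left(- w^{3} + 3 w^{2} + 2 w \right)}}{4} is an antiderivative of f.
Check: d/dw[\frac{5 \cos{\left(- w^{3} + 3 w^{2} + 2 w \right)}}{4}] = \frac{15 w^{2} \sin{\left(- w^{3} + 3 w^{2} + 2 w \right)}}{4} - \frac{15 w \sin{\left(- w^{3} + 3 w^{2} + 2 w \right)}}{2} - \frac{5 \sin{\left(- w^{3} + 3 w^{2} + 2 w \right)}}{2} = f(w).
F(2) = \frac{5 \cos{\left(8 \right)}}{4}; F(-2) = \frac{5 \cos{\left(16 \right)}}{4}.
Integral = F(2) - F(-2) = \frac{5 \cos{\left(8 \right)}}{4} - \frac{5 \cos{\left(16 \right)}}{4}.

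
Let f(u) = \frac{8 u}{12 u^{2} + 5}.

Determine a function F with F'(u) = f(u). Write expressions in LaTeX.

The substitution w = 4 u^{2} + \frac{5}{3} works: f is exactly (dF/dw)*(dw/du) for that inner function.
Check: d/du[\frac{\log{\left(4 u^{2} + \frac{5}{3} \right)}}{3}] = \frac{8 u}{12 u^{2} + 5} = f(u).

An antiderivative is F(u) = \frac{\log{\left(4 u^{2} + \frac{5}{3} \right)}}{3}.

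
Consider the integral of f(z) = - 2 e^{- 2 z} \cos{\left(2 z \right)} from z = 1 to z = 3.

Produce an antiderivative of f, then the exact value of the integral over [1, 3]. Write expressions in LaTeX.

Antiderivative: F(z) = \frac{\left(- \sin{\left(2 z \right)} + \cos{\left(2 z \right)}\right) e^{- 2 z}}{2}; value = - \frac{\sin{\left(6 \right)}}{2 e^{6}} + \frac{\cos{\left(6 \right)}}{2 e^{6}} - \frac{\cos{\left(2 \right)}}{2 e^{2}} + \frac{\sin{\left(2 \right)}}{2 e^{2}}

A candidate is checked by its d/dz: the result must match f(z).
F(z) = \frac{\left(- \sin{\left(2 z \right)} + \cos{\left(2 z \right)}\right) e^{- 2 z}}{2} is an antiderivative of f.
Check: d/dz[\frac{\left(- \sin{\left(2 z \right)} + \cos{\left(2 z \right)}\right) e^{- 2 z}}{2}] = - 2 e^{- 2 z} \cos{\left(2 z \right)} = f(z).
F(3) = - \frac{\sin{\left(6 \right)}}{2 e^{6}} + \frac{\cos{\left(6 \right)}}{2 e^{6}}; F(1) = - \frac{\sin{\left(2 \right)}}{2 e^{2}} + \frac{\cos{\left(2 \right)}}{2 e^{2}}.
Integral = F(3) - F(1) = - \frac{\sin{\left(6 \right)}}{2 e^{6}} + \frac{\cos{\left(6 \right)}}{2 e^{6}} - \frac{\cos{\left(2 \right)}}{2 e^{2}} + \frac{\sin{\left(2 \right)}}{2 e^{2}}.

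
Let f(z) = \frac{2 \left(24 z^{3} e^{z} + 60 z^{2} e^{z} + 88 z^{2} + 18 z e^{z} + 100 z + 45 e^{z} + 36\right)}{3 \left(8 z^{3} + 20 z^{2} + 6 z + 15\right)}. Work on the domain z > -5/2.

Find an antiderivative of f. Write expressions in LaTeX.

Whatever form F(z) takes, F'(z) = f(z) is non-negotiable.
Check: d/dz[2 e^{z} + 4 \log{\left(z + \frac{5}{2} \right)} + \frac{5 \log{\left(2 z^{2} + \frac{3}{2} \right)}}{3}] = \frac{48 z^{3} e^{z} + 120 z^{2} e^{z} + 176 z^{2} + 36 z e^{z} + 200 z + 90 e^{z} + 72}{24 z^{3} + 60 z^{2} + 18 z + 45}, which equals f(z).

An antiderivative is F(z) = 2 e^{z} + 4 \log{\left(z + \frac{5}{2} \right)} + \frac{5 \log{\left(2 z^{2} + \frac{3}{2} \right)}}{3}.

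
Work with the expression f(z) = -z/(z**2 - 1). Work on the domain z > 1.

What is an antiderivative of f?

Factor the denominator ((z - 1)*(z + 1)) and decompose: f = -1/(2*(z + 1)) - 1/(2*(z - 1)); each piece integrates to a log, atan, or power term.
Check: d/dz[-log(z**2 - 1)/2] = -z/(z**2 - 1) = f(z).

An antiderivative is F(z) = -log(z**2 - 1)/2.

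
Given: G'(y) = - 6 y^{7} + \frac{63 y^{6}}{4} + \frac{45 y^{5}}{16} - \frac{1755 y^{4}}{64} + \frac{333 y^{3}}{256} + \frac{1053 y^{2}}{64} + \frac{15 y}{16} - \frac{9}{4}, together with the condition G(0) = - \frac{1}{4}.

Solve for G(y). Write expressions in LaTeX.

G'(y) matches the chain-rule pattern g'(h)*h' with inner function h(y) = - y^{2} + \frac{3 y}{4} + 1; substituting u = h(y) collapses the integral.
A general antiderivative is - \frac{3 \left(- y^{2} + \frac{3 y}{4} + 1\right)^{4}}{4} + C.
The condition gives C = - \frac{1}{4} - (- \frac{3}{4}) = \frac{1}{2}.
So G(y) = - \frac{3 y^{8}}{4} + \frac{9 y^{7}}{4} + \frac{15 y^{6}}{32} - \frac{351 y^{5}}{64} + \frac{333 y^{4}}{1024} + \frac{351 y^{3}}{64} + \frac{15 y^{2}}{32} - \frac{9 y}{4} - \frac{1}{4}.
Check: d/dy[- \frac{3 y^{8}}{4} + \frac{9 y^{7}}{4} + \frac{15 y^{6}}{32} - \frac{351 y^{5}}{64} + \frac{333 y^{4}}{1024} + \frac{351 y^{3}}{64} + \frac{15 y^{2}}{32} - \frac{9 y}{4} - \frac{1}{4}] = - 6 y^{7} + \frac{63 y^{6}}{4} + \frac{45 y^{5}}{16} - \frac{1755 y^{4}}{64} + \frac{333 y^{3}}{256} + \frac{1053 y^{2}}{64} + \frac{15 y}{16} - \frac{9}{4} = G'(y).

G(y) = - \frac{3 y^{8}}{4} + \frac{9 y^{7}}{4} + \frac{15 y^{6}}{32} - \frac{351 y^{5}}{64} + \frac{333 y^{4}}{1024} + \frac{351 y^{3}}{64} + \frac{15 y^{2}}{32} - \frac{9 y}{4} - \frac{1}{4}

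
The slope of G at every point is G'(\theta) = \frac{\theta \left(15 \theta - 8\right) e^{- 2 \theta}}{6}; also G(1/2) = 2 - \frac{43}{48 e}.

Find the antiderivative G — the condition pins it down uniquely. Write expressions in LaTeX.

G(\theta) = \frac{\left(- 30 \theta^{2} - 14 \theta + 48 e^{2 \theta} - 7\right) e^{- 2 \theta}}{24}

Recognize the product-rule pattern: G'(\theta) = u'v + uv' with u = - \frac{5 \theta^{2}}{4} - \frac{7 \theta}{12} - \frac{7}{24}, v = e^{- 2 \theta}, so integration by parts undoes it.
A general antiderivative is \frac{\left(- 30 \theta^{2} - 14 \theta - 7\right) e^{- 2 \theta}}{24} + C.
The condition gives C = 2 - \frac{43}{48 e} - (- \frac{43}{48 e}) = 2.
So G(\theta) = \frac{\left(- 30 \theta^{2} - 14 \theta + 48 e^{2 \theta} - 7\right) e^{- 2 \theta}}{24}.
Check: d/d\theta[\frac{\left(- 30 \theta^{2} - 14 \theta + 48 e^{2 \theta} - 7\right) e^{- 2 \theta}}{24}] = \frac{\left(15 \theta^{2} - 8 \theta\right) e^{- 2 \theta}}{6}, which equals G'(\theta).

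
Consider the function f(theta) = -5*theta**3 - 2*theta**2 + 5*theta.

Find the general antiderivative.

The integrand splits into summands that can be handled one at a time.
Check: d/dtheta[-5*theta**4/4 - 2*theta**3/3 + 5*theta**2/2] = -5*theta**3 - 2*theta**2 + 5*theta = f(theta).

F(theta) = -5*theta**4/4 - 2*theta**3/3 + 5*theta**2/2 + C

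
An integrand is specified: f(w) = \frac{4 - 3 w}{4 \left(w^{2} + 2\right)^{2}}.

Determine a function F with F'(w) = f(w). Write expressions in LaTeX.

Check any antiderivative F(w) by computing F'(w) and comparing it with f(w).
Check: d/dw[\frac{\sqrt{2} w^{2} \operatorname{atan}{\left(\frac{\sqrt{2} w}{2} \right)} + 2 w + 2 \sqrt{2} \operatorname{atan}{\left(\frac{\sqrt{2} w}{2} \right)} + 3}{8 w^{2} + 16}] = \frac{4 - 3 w}{4 w^{4} + 16 w^{2} + 16}, which equals f(w).

An antiderivative is F(w) = \frac{\sqrt{2} w^{2} \operatorname{atan}{\left(\frac{\sqrt{2} w}{2} \right)} + 2 w + 2 \sqrt{2} \operatorname{atan}{\left(\frac{\sqrt{2} w}{2} \right)} + 3}{8 w^{2} + 16}.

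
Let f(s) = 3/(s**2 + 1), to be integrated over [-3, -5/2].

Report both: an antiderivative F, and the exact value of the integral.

Antiderivative: F(s) = 3*atan(s); value = -3*atan(5/2) + 3*atan(3)

Any candidate F(s) must reproduce f(s) exactly when differentiated.
F(s) = 3*atan(s) is an antiderivative of f.
Check: d/ds[3*atan(s)] = 3/(s**2 + 1) = f(s).
F(-5/2) = -3*atan(5/2); F(-3) = -3*atan(3).
Integral = F(-5/2) - F(-3) = -3*atan(5/2) + 3*atan(3).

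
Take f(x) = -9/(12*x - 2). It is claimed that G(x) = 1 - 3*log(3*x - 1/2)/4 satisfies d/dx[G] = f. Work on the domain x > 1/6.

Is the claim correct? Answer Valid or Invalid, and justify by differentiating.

d/dx[G] = -9/(12*x - 2)
This equals f(x) exactly, so the claim holds.

Valid. The derivative of G reproduces f.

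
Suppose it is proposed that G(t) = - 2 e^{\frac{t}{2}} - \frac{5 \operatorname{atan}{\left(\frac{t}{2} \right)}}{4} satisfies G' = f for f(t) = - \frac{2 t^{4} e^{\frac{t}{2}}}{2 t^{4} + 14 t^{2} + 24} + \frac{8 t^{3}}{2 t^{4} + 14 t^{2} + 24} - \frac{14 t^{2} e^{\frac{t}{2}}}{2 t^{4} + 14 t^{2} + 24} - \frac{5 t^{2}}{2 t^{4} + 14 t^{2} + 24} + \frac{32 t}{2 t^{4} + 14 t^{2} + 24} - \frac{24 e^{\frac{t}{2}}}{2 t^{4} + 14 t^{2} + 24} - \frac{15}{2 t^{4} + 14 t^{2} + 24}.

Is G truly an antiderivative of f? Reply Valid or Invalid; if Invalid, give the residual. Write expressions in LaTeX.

Invalid: d/dt[G] - f = - \frac{4 t}{t^{2} + 3}, which is not 0.

d/dt[G] = \frac{- 2 t^{2} e^{\frac{t}{2}} - 8 e^{\frac{t}{2}} - 5}{2 t^{2} + 8}
d/dt[G] - f(t) = - \frac{4 t}{t^{2} + 3} != 0.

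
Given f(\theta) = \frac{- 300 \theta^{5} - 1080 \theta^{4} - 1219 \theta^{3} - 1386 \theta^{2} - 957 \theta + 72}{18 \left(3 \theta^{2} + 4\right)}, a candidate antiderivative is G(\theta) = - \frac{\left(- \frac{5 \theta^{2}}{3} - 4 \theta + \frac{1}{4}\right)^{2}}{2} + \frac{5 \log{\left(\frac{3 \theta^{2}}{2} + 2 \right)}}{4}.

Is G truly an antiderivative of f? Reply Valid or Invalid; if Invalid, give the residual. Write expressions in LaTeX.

Valid - the claim checks out under differentiation.

d/d\theta[G] = \frac{- 300 \theta^{5} - 1080 \theta^{4} - 1219 \theta^{3} - 1386 \theta^{2} - 957 \theta + 72}{54 \theta^{2} + 72}
This equals f(\theta) exactly, so the claim holds.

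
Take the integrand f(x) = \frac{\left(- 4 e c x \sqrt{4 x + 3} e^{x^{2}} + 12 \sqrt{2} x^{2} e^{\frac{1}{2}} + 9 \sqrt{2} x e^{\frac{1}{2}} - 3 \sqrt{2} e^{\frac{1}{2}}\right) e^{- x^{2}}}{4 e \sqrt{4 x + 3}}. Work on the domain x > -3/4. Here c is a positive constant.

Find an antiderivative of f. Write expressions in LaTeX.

Whatever form F(x) takes, F'(x) = f(x) is non-negotiable.
Check: d/dx[- \frac{c x^{2}}{2} - \frac{3 \sqrt{2 x + \frac{3}{2}} e^{- x^{2} - \frac{1}{2}}}{4}] = \frac{\sqrt{2} \left(- 2 \sqrt{2} e c x \sqrt{4 x + 3} e^{x^{2}} + 12 x^{2} e^{\frac{1}{2}} + 9 x e^{\frac{1}{2}} - 3 e^{\frac{1}{2}}\right) e^{- x^{2}}}{4 e \sqrt{4 x + 3}}, which equals f(x).

An antiderivative is F(x) = - \frac{c x^{2}}{2} - \frac{3 \sqrt{2 x + \frac{3}{2}} e^{- x^{2} - \frac{1}{2}}}{4}.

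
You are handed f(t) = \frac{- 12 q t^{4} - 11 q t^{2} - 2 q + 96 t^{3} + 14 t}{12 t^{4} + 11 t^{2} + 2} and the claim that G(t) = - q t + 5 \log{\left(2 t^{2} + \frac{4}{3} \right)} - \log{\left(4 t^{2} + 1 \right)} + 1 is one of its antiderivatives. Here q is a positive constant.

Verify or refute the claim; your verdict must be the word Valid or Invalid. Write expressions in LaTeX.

d/dt[G] = \frac{- 12 q t^{4} - 11 q t^{2} - 2 q + 96 t^{3} + 14 t}{12 t^{4} + 11 t^{2} + 2}
This equals f(t) exactly, so the claim holds.

Valid - the claim checks out under differentiation.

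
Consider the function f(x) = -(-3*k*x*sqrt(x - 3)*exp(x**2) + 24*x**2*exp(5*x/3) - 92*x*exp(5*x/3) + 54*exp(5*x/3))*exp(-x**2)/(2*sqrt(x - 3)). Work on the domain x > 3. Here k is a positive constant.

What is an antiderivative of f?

An antiderivative is F(x) = 3*k*x**2/4 + 6*sqrt(x - 3)*exp(5*x/3)*exp(-x**2).

Differentiate the proposed F(x) back; it has to land on f(x) exactly.
Check: d/dx[3*k*x**2/4 + 6*sqrt(x - 3)*exp(5*x/3)*exp(-x**2)] = (3*k*x*sqrt(x - 3)*exp(x**2) - 24*x**2*exp(5*x/3) + 92*x*exp(5*x/3) - 54*exp(5*x/3))*exp(-x**2)/(2*sqrt(x - 3)), which equals f(x).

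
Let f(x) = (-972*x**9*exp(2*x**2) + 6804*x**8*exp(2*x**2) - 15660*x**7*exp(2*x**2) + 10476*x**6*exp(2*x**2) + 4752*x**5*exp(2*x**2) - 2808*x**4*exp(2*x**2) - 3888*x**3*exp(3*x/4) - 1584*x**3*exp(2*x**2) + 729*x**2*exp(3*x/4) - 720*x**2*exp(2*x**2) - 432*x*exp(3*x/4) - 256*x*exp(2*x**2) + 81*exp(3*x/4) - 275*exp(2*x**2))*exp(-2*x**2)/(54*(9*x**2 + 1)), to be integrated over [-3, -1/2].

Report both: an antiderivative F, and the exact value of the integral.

Antiderivative: F(x) = -(81*x**8 - 648*x**7 + 1728*x**6 - 1296*x**5 - 1080*x**4 + 864*x**3 + 768*x**2 + 192*x - 648*exp(3*x/4)*exp(-2*x**2) + 486*atan(3*x) + 16)/324; value = -3*atan(9)/2 - 2*exp(-81/4) + 2*exp(-7/8) + 3*atan(3/2)/2 + 291736885/27648

Recover f(x) by differentiating a candidate F(x); any mismatch rules it out.
F(x) = -(81*x**8 - 648*x**7 + 1728*x**6 - 1296*x**5 - 1080*x**4 + 864*x**3 + 768*x**2 + 192*x - 648*exp(3*x/4)*exp(-2*x**2) + 486*atan(3*x) + 16)/324 is an antiderivative of f.
Check: d/dx[-(81*x**8 - 648*x**7 + 1728*x**6 - 1296*x**5 - 1080*x**4 + 864*x**3 + 768*x**2 + 192*x - 648*exp(3*x/4)*exp(-2*x**2) + 486*atan(3*x) + 16)/324] = (-972*x**9*exp(2*x**2) + 6804*x**8*exp(2*x**2) - 15660*x**7*exp(2*x**2) + 10476*x**6*exp(2*x**2) + 4752*x**5*exp(2*x**2) - 2808*x**4*exp(2*x**2) - 3888*x**3*exp(3*x/4) - 1584*x**3*exp(2*x**2) + 729*x**2*exp(3*x/4) - 720*x**2*exp(2*x**2) - 432*x*exp(3*x/4) - 256*x*exp(2*x**2) + 81*exp(3*x/4) - 275*exp(2*x**2))/(486*x**2*exp(2*x**2) + 54*exp(2*x**2)), which equals f(x).
F(-1/2) = -2401/82944 + 2*exp(-7/8) + 3*atan(3/2)/2; F(-3) = -3418801/324 + 2*exp(-81/4) + 3*atan(9)/2.
Integral = F(-1/2) - F(-3) = -3*atan(9)/2 - 2*exp(-81/4) + 2*exp(-7/8) + 3*atan(3/2)/2 + 291736885/27648.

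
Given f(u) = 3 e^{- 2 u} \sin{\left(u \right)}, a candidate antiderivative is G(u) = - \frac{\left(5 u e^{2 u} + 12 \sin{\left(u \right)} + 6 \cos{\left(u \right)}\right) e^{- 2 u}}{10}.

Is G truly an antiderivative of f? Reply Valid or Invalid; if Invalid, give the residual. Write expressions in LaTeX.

Invalid: d/du[G] - f = - \frac{1}{2}, which is not 0.

d/du[G] = \frac{\left(- e^{2 u} + 6 \sin{\left(u \right)}\right) e^{- 2 u}}{2}
d/du[G] - f(u) = - \frac{1}{2} != 0.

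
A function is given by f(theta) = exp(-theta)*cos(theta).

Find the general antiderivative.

Check any antiderivative F(theta) by computing F'(theta) and comparing it with f(theta).
Check: d/dtheta[(sin(theta) - cos(theta))*exp(-theta)/2] = exp(-theta)*cos(theta) = f(theta).

F(theta) = (sin(theta) - cos(theta))*exp(-theta)/2 + C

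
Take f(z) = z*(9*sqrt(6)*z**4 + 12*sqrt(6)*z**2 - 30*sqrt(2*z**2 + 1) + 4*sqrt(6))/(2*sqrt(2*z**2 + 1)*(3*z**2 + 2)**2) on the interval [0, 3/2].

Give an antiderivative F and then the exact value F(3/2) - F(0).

Since d/dz undoes antidifferentiation here, F'(z) = f(z) is required of F(z).
F(z) = (3*sqrt(3)*z**2*sqrt(2*z**2 + 1) + 2*sqrt(3)*sqrt(2*z**2 + 1) + 5*sqrt(2))/(6*sqrt(2)*z**2 + 4*sqrt(2)) is an antiderivative of f.
Check: d/dz[(3*sqrt(3)*z**2*sqrt(2*z**2 + 1) + 2*sqrt(3)*sqrt(2*z**2 + 1) + 5*sqrt(2))/(6*sqrt(2)*z**2 + 4*sqrt(2))] = (9*sqrt(6)*z**5 + 12*sqrt(6)*z**3 - 30*z*sqrt(2*z**2 + 1) + 4*sqrt(6)*z)/(18*z**4*sqrt(2*z**2 + 1) + 24*z**2*sqrt(2*z**2 + 1) + 8*sqrt(2*z**2 + 1)), which equals f(z).
F(3/2) = 2/7 + sqrt(33)/4; F(0) = sqrt(6)/4 + 5/4.
Integral = F(3/2) - F(0) = -27/28 - sqrt(6)/4 + sqrt(33)/4.

Antiderivative: F(z) = (3*sqrt(3)*z**2*sqrt(2*z**2 + 1) + 2*sqrt(3)*sqrt(2*z**2 + 1) + 5*sqrt(2))/(6*sqrt(2)*z**2 + 4*sqrt(2)); value = -27/28 - sqrt(6)/4 + sqrt(33)/4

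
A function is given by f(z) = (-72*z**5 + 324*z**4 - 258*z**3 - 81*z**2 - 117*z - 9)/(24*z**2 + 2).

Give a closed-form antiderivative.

An antiderivative is F(z) = -3*z**4/4 + 9*z**3/2 - 21*z**2/4 - 9*z/2 - 2*log(4*z**2 + 1/3).

Whatever form F(z) takes, F'(z) = f(z) is non-negotiable.
Check: d/dz[-3*z**4/4 + 9*z**3/2 - 21*z**2/4 - 9*z/2 - 2*log(4*z**2 + 1/3)] = (-72*z**5 + 324*z**4 - 258*z**3 - 81*z**2 - 117*z - 9)/(24*z**2 + 2) = f(z).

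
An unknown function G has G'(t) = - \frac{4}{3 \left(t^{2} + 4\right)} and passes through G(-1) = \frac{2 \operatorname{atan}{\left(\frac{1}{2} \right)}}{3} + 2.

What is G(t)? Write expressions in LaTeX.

G(t) = \frac{2 \left(3 - \operatorname{atan}{\left(\frac{t}{2} \right)}\right)}{3}

Check a candidate G(t) by differentiating: d/dt[G] must match the given G'(t).
A general antiderivative is - \frac{2 \operatorname{atan}{\left(\frac{t}{2} \right)}}{3} + C.
The condition gives C = \frac{2 \operatorname{atan}{\left(\frac{1}{2} \right)}}{3} + 2 - (\frac{2 \operatorname{atan}{\left(\frac{1}{2} \right)}}{3}) = 2.
So G(t) = \frac{2 \left(3 - \operatorname{atan}{\left(\frac{t}{2} \right)}\right)}{3}.
Check: d/dt[\frac{2 \left(3 - \operatorname{atan}{\left(\frac{t}{2} \right)}\right)}{3}] = - \frac{4}{3 t^{2} + 12}, which equals G'(t).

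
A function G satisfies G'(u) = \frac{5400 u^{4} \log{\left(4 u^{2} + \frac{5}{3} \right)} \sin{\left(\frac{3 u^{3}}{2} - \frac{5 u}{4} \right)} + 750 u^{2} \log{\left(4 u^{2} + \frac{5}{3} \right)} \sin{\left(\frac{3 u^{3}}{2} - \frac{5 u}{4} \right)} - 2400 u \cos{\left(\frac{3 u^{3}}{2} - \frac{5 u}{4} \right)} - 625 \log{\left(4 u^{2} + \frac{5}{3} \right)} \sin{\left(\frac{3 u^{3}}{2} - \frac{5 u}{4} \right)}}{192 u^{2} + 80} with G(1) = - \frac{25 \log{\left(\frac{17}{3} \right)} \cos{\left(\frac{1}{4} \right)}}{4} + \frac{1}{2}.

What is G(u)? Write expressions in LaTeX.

G'(u) has the shape v'r + vr' for v = - \frac{25 \cos{\left(\frac{3 u^{3}}{2} - \frac{5 u}{4} \right)}}{4} and r = \log{\left(4 u^{2} + \frac{5}{3} \right)} — it is the derivative of the product v*r.
A general antiderivative is - \frac{25 \log{\left(4 u^{2} + \frac{5}{3} \right)} \cos{\left(\frac{3 u^{3}}{2} - \frac{5 u}{4} \right)}}{4} + C.
The condition gives C = - \frac{25 \log{\left(\frac{17}{3} \right)} \cos{\left(\frac{1}{4} \right)}}{4} + \frac{1}{2} - (- \frac{25 \log{\left(\frac{17}{3} \right)} \cos{\left(\frac{1}{4} \right)}}{4}) = \frac{1}{2}.
So G(u) = - \frac{25 \log{\left(4 u^{2} + \frac{5}{3} \right)} \cos{\left(\frac{3 u^{3}}{2} - \frac{5 u}{4} \right)}}{4} + \frac{1}{2}.
Check: d/du[- \frac{25 \log{\left(4 u^{2} + \frac{5}{3} \right)} \cos{\left(\frac{3 u^{3}}{2} - \frac{5 u}{4} \right)}}{4} + \frac{1}{2}] = \frac{5400 u^{4} \log{\left(4 u^{2} + \frac{5}{3} \right)} \sin{\left(\frac{3 u^{3}}{2} - \frac{5 u}{4} \right)} + 750 u^{2} \log{\left(4 u^{2} + \frac{5}{3} \right)} \sin{\left(\frac{3 u^{3}}{2} - \frac{5 u}{4} \right)} - 2400 u \cos{\left(\frac{3 u^{3}}{2} - \frac{5 u}{4} \right)} - 625 \log{\left(4 u^{2} + \frac{5}{3} \right)} \sin{\left(\frac{3 u^{3}}{2} - \frac{5 u}{4} \right)}}{192 u^{2} + 80} = G'(u).

G(u) = - \frac{25 \log{\left(4 u^{2} + \frac{5}{3} \right)} \cos{\left(\frac{3 u^{3}}{2} - \frac{5 u}{4} \right)}}{4} + \frac{1}{2}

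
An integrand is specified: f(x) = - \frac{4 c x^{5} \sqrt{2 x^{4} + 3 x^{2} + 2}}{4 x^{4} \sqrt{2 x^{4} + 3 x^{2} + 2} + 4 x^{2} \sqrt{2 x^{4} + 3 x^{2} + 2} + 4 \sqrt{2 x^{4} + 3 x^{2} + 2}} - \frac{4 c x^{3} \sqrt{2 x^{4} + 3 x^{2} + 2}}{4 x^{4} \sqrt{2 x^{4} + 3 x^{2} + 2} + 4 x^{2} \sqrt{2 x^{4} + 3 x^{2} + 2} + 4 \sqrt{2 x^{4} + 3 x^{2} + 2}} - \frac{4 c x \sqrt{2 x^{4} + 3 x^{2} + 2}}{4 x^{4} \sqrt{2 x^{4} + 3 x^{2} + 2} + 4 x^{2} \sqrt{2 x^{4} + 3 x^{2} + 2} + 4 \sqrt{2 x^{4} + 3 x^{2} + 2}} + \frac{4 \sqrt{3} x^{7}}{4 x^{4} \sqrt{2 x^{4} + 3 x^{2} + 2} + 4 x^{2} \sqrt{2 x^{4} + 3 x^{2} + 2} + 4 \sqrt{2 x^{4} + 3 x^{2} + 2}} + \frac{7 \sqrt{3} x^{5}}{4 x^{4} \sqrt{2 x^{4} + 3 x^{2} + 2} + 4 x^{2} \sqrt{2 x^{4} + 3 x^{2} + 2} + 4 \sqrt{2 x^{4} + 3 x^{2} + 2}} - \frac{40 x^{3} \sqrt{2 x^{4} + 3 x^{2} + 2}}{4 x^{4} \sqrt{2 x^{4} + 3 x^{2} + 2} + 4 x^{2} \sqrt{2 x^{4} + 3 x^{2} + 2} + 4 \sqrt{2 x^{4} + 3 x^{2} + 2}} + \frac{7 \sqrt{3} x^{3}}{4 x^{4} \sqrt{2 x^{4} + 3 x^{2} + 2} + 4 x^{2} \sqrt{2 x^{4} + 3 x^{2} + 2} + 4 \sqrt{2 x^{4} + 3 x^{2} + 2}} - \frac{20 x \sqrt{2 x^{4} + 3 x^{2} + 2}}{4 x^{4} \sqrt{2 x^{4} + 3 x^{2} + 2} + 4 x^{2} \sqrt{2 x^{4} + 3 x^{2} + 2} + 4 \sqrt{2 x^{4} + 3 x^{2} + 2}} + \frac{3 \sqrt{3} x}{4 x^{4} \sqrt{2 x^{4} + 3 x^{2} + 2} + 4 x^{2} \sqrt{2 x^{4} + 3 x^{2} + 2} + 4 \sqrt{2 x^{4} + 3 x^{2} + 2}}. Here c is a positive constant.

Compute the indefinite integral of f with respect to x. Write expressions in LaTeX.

F(x) = - \frac{2 c x^{2} - \sqrt{3} \sqrt{2 x^{4} + 3 x^{2} + 2} + 10 \log{\left(2 x^{4} + 2 x^{2} + 2 \right)}}{4} + C

The integrand splits into summands that can be handled one at a time.
Check: d/dx[- \frac{2 c x^{2} - \sqrt{3} \sqrt{2 x^{4} + 3 x^{2} + 2} + 10 \log{\left(2 x^{4} + 2 x^{2} + 2 \right)}}{4}] = \frac{- 4 c x^{5} \sqrt{2 x^{4} + 3 x^{2} + 2} - 4 c x^{3} \sqrt{2 x^{4} + 3 x^{2} + 2} - 4 c x \sqrt{2 x^{4} + 3 x^{2} + 2} + 4 \sqrt{3} x^{7} + 7 \sqrt{3} x^{5} - 40 x^{3} \sqrt{2 x^{4} + 3 x^{2} + 2} + 7 \sqrt{3} x^{3} - 20 x \sqrt{2 x^{4} + 3 x^{2} + 2} + 3 \sqrt{3} x}{4 x^{4} \sqrt{2 x^{4} + 3 x^{2} + 2} + 4 x^{2} \sqrt{2 x^{4} + 3 x^{2} + 2} + 4 \sqrt{2 x^{4} + 3 x^{2} + 2}}, which equals f(x).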